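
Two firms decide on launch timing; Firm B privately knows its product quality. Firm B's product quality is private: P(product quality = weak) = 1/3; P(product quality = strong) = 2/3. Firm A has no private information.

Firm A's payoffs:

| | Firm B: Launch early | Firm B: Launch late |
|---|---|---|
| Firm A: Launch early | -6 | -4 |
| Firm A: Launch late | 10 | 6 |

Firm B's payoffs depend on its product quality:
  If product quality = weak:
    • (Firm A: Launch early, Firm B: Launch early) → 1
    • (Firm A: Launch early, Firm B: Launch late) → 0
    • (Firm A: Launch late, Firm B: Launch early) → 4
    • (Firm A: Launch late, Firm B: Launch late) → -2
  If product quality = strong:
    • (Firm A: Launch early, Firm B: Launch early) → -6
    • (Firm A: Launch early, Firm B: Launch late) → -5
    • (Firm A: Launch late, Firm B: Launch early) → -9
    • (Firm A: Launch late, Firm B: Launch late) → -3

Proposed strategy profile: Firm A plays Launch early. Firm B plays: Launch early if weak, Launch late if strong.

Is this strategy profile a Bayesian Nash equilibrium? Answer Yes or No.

No

Firm A plays Launch early: E[Launch early] = 1/3·(-6) + 2/3·(-4) = -14/3; E[Launch late] = 22/3. Not best-responding. ✗
Firm B (product quality weak), facing Launch early: Launch early gives 1, Launch late gives 0. Proposed Launch early is best. ✓
Firm B (product quality strong), facing Launch early: Launch early gives -6, Launch late gives -5. Proposed Launch late is best. ✓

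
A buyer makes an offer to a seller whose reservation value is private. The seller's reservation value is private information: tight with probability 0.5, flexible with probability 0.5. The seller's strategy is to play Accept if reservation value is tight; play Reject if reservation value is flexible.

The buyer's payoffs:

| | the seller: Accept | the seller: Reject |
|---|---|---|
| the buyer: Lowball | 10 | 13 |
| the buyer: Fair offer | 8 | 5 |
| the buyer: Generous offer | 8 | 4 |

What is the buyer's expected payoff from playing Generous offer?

E[Generous offer] = 0.5·8 + 0.5·4 = 4 + 2 = 6

6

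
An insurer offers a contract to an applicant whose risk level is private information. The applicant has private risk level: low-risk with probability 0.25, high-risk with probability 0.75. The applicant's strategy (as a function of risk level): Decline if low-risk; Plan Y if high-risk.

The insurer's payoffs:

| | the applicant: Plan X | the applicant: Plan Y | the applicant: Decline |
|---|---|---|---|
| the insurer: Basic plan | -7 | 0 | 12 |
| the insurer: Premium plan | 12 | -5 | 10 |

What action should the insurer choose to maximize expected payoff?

Compute the insurer's expected payoff for each action, taking the expectation over the applicant's type.
E[Basic plan] = 0.25·(12) + 0.75·(0) = 3
E[Premium plan] = 0.25·(10) + 0.75·(-5) = -1.25
Best response: Basic plan (3 is the largest).

Basic plan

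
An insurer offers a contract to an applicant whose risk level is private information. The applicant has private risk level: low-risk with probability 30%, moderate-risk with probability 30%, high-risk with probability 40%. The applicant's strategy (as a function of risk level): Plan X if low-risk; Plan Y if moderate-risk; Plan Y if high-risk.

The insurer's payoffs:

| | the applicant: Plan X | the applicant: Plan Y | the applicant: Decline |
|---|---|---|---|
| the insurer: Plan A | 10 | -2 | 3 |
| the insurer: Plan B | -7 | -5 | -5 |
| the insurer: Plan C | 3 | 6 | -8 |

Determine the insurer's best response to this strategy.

Plan C

Compute the insurer's expected payoff for each action, taking the expectation over the applicant's type.
E[Plan A] = 0.3·(10) + 0.3·(-2) + 0.4·(-2) = 1.6
E[Plan B] = 0.3·(-7) + 0.3·(-5) + 0.4·(-5) = -5.6
E[Plan C] = 0.3·(3) + 0.3·(6) + 0.4·(6) = 5.1
Best response: Plan C (5.1 is the largest).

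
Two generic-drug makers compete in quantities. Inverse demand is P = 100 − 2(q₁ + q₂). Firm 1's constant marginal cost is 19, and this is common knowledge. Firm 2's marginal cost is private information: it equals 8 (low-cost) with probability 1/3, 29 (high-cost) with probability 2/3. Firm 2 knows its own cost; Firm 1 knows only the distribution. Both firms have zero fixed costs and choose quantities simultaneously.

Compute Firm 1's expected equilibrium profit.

392

Firm 2 with cost c maximizes (100 − 2(q₁+q₂) − c)·q₂, giving q₂(c) = (100 − c − 2q₁)/4.
E[c₂] = 1/3·8 + 2/3·29 = 22
Firm 1's FOC against E[q₂] yields q₁ = (100 − 2·19 + E[c₂])/6 = (100 − 38 + 22)/6 = 14.
E[P] = 100 − 2·(q₁ + E[q₂]) = 47; Firm 1's expected profit = (E[P] − 19)·q₁ = (47 − 19)·14 = 392.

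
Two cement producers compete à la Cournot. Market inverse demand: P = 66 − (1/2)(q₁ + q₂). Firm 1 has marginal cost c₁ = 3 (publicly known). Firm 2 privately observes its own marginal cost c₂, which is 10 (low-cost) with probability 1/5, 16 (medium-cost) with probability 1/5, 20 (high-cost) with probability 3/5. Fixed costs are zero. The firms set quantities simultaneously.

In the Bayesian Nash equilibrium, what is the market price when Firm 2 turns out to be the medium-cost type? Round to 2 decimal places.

28.13

Each type of Firm 2 best-responds to q₁; Firm 1 best-responds to the expected q₂ over Firm 2's types.
Firm 2 with cost c maximizes (66 − (1/2)(q₁+q₂) − c)·q₂, giving q₂(c) = (66 − c − (1/2)q₁).
E[c₂] = 1/5·10 + 1/5·16 + 3/5·20 = 17.2
Firm 1's FOC against E[q₂] yields q₁ = (66 − 2·3 + E[c₂])/(3/2) = (66 − 6 + 17.2)/(3/2) = 51.4667.
q₂(medium-cost) = 24.2667, so P = 66 − (1/2)·(51.4667 + 24.2667) = 28.1333.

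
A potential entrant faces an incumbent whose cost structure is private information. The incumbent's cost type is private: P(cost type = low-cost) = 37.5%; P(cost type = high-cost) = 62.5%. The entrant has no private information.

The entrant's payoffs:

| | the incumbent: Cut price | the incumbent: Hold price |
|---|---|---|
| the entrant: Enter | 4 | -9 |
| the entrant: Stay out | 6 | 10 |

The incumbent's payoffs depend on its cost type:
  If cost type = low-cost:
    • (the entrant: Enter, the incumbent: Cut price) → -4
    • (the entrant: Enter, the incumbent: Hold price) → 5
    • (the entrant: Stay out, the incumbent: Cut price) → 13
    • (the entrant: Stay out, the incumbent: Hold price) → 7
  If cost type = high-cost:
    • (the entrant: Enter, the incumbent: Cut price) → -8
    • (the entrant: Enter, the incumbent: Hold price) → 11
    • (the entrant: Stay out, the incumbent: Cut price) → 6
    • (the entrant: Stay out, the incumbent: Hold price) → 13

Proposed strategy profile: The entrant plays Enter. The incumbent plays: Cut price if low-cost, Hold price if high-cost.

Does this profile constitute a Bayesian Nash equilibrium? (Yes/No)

No

A profile is a BNE iff every type of every player is best-responding given beliefs about the other side.
The entrant plays Enter: E[Enter] = 0.375·(4) + 0.625·(-9) = -4.125; E[Stay out] = 8.5. Not best-responding. ✗
The incumbent (cost type low-cost), facing Enter: Cut price gives -4, Hold price gives 5. Proposed Cut price is not best — profitable deviation exists. ✗
The incumbent (cost type high-cost), facing Enter: Cut price gives -8, Hold price gives 11. Proposed Hold price is best. ✓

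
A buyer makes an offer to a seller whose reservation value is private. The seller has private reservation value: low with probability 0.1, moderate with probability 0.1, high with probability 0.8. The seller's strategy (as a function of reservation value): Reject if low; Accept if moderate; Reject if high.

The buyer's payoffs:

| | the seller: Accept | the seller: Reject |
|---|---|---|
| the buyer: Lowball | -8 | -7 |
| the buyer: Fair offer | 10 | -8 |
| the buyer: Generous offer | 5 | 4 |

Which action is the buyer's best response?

E[Lowball] = 0.1·(-7) + 0.1·(-8) + 0.8·(-7) = -7.1
E[Fair offer] = 0.1·(-8) + 0.1·(10) + 0.8·(-8) = -6.2
E[Generous offer] = 0.1·(4) + 0.1·(5) + 0.8·(4) = 4.1
Best response: Generous offer (4.1 is the largest).

Generous offer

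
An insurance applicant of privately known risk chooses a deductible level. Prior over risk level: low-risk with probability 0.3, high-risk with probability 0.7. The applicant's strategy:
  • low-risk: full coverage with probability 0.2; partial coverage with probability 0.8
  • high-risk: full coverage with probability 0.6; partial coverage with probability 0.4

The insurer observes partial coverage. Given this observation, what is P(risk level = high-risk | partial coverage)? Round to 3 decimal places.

Apply Bayes' rule using the sender's strategy as the likelihood.
P(partial coverage) = 0.3·0.8 + 0.7·0.4 = 0.52
P(high-risk | partial coverage) = (0.7·0.4) / 0.52 = 0.28 / 0.52 = 0.538462

0.538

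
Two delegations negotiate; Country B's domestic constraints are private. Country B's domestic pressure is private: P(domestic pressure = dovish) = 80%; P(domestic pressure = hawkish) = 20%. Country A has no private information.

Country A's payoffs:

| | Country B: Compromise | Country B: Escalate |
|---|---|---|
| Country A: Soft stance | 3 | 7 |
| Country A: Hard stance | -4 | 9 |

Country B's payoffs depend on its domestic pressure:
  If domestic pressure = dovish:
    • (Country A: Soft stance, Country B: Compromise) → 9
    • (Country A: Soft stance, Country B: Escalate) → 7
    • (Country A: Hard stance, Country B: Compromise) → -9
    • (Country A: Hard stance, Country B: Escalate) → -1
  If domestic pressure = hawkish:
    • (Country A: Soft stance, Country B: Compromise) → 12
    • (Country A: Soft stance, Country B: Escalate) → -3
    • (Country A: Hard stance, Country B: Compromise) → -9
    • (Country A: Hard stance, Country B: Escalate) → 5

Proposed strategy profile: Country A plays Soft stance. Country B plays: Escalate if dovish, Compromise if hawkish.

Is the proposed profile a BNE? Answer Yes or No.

No

Country A plays Soft stance: E[Soft stance] = 0.8·(7) + 0.2·(3) = 6.2; E[Hard stance] = 6.4. Not best-responding. ✗
Country B (domestic pressure dovish), facing Soft stance: Compromise gives 9, Escalate gives 7. Proposed Escalate is not best — profitable deviation exists. ✗
Country B (domestic pressure hawkish), facing Soft stance: Compromise gives 12, Escalate gives -3. Proposed Compromise is best. ✓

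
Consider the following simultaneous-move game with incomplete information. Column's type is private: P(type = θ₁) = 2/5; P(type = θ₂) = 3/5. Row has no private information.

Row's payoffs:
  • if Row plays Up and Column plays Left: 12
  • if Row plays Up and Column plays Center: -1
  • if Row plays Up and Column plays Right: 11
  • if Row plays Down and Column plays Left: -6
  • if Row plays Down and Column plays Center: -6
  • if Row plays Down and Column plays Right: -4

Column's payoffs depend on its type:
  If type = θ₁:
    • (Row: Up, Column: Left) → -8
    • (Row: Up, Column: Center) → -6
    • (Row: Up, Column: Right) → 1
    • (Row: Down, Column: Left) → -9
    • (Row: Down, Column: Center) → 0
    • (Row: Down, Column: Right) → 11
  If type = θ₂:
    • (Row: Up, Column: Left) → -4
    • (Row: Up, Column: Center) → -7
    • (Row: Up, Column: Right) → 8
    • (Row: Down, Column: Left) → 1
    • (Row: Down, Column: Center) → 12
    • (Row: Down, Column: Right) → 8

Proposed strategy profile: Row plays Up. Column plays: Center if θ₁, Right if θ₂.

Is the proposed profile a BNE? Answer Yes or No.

A profile is a BNE iff every type of every player is best-responding given beliefs about the other side.
Row plays Up: E[Up] = 2/5·(-1) + 3/5·(11) = 31/5; E[Down] = -24/5. Best-responding. ✓
Column (type θ₁), facing Up: Left gives -8, Center gives -6, Right gives 1. Proposed Center is not best — profitable deviation exists. ✗
Column (type θ₂), facing Up: Left gives -4, Center gives -7, Right gives 8. Proposed Right is best. ✓

No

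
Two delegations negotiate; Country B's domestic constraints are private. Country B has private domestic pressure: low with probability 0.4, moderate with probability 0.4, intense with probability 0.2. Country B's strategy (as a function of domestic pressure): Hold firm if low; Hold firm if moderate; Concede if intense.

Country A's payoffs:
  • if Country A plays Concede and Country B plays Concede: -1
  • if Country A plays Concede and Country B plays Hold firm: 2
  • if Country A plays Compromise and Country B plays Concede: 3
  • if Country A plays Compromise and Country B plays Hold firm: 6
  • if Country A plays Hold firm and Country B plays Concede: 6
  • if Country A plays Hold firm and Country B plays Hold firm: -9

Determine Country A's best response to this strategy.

Compute Country A's expected payoff for each action, taking the expectation over Country B's type.
E[Concede] = 0.4·(2) + 0.4·(2) + 0.2·(-1) = 1.4
E[Compromise] = 0.4·(6) + 0.4·(6) + 0.2·(3) = 5.4
E[Hold firm] = 0.4·(-9) + 0.4·(-9) + 0.2·(6) = -6
Best response: Compromise (5.4 is the largest).

Compromise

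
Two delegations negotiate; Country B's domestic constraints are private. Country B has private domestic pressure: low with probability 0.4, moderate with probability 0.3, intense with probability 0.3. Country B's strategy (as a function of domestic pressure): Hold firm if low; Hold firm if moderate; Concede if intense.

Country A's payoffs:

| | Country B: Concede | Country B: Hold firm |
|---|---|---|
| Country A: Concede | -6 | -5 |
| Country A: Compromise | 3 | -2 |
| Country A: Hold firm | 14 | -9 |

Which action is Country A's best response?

E[Concede] = 0.4·(-5) + 0.3·(-5) + 0.3·(-6) = -5.3
E[Compromise] = 0.4·(-2) + 0.3·(-2) + 0.3·(3) = -0.5
E[Hold firm] = 0.4·(-9) + 0.3·(-9) + 0.3·(14) = -2.1
Best response: Compromise (-0.5 is the largest).

Compromise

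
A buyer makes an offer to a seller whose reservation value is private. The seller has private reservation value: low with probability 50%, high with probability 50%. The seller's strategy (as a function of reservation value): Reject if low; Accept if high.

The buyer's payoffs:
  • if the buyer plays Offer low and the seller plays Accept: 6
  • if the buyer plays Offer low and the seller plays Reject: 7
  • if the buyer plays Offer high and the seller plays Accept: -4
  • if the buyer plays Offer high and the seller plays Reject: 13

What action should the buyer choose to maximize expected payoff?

Compute the buyer's expected payoff for each action, taking the expectation over the seller's type.
E[Offer low] = 0.5·(7) + 0.5·(6) = 6.5
E[Offer high] = 0.5·(13) + 0.5·(-4) = 4.5
Best response: Offer low (6.5 is the largest).

Offer low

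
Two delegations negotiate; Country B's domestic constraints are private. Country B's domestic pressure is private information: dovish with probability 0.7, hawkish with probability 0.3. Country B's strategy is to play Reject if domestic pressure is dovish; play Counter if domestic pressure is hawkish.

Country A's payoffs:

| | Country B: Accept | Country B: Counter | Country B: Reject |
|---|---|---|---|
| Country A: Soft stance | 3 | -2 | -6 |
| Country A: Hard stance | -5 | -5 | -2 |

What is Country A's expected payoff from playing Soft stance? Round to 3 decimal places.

-4.800

E[Soft stance] = 0.7·(-6) + 0.3·(-2) = (-4.2) + (-0.6) = -4.8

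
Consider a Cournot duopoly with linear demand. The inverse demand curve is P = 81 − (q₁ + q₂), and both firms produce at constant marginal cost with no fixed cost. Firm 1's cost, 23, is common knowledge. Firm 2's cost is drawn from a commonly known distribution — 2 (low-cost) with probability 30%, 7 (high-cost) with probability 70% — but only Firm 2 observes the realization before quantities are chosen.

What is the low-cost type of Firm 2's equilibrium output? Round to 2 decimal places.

32.75

Type-c best response for Firm 2: q₂(c) = (81 − c)/2 − q₁/2.
Firm 1 maximizes expected profit; its first-order condition is 81 − 2q₁ − E[q₂] − 23 = 0.
Substituting E[q₂] and solving: E[c₂] = 5.5, so q₁ = (81 − 2·23 + 5.5)/3 = 13.5.
q₂(low-cost) = (81 − 2 − 13.5)/2 = 32.75.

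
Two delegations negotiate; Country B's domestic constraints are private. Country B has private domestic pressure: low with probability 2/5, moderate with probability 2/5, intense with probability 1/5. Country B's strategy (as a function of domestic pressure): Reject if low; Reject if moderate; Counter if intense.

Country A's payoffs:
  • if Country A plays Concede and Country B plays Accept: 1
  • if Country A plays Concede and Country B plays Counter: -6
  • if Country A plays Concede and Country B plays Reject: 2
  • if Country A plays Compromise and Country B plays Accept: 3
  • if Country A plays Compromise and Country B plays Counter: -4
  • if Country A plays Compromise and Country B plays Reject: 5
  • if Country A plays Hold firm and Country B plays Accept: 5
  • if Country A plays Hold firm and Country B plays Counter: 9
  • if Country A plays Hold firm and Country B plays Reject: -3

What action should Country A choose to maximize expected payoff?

E[Concede] = 2/5·(2) + 2/5·(2) + 1/5·(-6) = 2/5
E[Compromise] = 2/5·(5) + 2/5·(5) + 1/5·(-4) = 16/5
E[Hold firm] = 2/5·(-3) + 2/5·(-3) + 1/5·(9) = -3/5
Best response: Compromise (16/5 is the largest).

Compromise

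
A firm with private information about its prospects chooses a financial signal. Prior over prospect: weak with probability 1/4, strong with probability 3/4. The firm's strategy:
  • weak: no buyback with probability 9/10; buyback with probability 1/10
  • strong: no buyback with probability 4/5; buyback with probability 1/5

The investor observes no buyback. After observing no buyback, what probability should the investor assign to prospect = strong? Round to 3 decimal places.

0.727

P(no buyback) = (1/4)·(9/10) + (3/4)·(4/5) = 33/40
P(strong | no buyback) = ((3/4)·(4/5)) / (33/40) = (3/5) / (33/40) = 8/11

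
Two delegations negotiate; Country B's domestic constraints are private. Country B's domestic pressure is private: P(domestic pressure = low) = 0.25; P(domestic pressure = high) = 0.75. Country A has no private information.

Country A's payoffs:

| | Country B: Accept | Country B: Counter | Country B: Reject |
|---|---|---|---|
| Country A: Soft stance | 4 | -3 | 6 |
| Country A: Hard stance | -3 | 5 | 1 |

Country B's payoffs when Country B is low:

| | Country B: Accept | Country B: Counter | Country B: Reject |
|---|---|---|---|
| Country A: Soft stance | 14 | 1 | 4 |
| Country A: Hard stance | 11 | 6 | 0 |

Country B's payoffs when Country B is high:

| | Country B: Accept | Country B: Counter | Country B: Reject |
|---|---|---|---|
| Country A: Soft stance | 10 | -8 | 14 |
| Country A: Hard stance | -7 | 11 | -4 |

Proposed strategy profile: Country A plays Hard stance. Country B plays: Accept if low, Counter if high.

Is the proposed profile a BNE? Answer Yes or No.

A profile is a BNE iff every type of every player is best-responding given beliefs about the other side.
Country A plays Hard stance: E[Hard stance] = 0.25·(-3) + 0.75·(5) = 3; E[Soft stance] = -1.25. Best-responding. ✓
Country B (domestic pressure low), facing Hard stance: Accept gives 11, Counter gives 6, Reject gives 0. Proposed Accept is best. ✓
Country B (domestic pressure high), facing Hard stance: Accept gives -7, Counter gives 11, Reject gives -4. Proposed Counter is best. ✓

Yes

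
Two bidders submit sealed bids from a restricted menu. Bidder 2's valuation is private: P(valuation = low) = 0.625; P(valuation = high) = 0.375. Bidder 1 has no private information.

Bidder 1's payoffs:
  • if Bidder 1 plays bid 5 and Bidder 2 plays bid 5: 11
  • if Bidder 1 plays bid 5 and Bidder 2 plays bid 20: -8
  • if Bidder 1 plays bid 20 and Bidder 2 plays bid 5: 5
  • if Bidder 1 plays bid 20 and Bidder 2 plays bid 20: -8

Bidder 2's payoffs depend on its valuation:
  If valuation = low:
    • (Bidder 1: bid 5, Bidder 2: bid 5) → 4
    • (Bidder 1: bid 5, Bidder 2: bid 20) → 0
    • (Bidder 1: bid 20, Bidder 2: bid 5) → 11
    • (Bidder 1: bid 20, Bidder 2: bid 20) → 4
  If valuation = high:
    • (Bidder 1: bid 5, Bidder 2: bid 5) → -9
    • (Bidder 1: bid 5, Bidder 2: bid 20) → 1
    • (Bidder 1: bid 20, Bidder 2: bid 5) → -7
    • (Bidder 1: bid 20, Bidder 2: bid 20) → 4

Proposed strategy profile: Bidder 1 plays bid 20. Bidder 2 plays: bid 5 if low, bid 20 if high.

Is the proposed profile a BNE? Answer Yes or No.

A profile is a BNE iff every type of every player is best-responding given beliefs about the other side.
Bidder 1 plays bid 20: E[bid 20] = 0.625·(5) + 0.375·(-8) = 0.125; E[bid 5] = 3.875. Not best-responding. ✗
Bidder 2 (valuation low), facing bid 20: bid 5 gives 11, bid 20 gives 4. Proposed bid 5 is best. ✓
Bidder 2 (valuation high), facing bid 20: bid 5 gives -7, bid 20 gives 4. Proposed bid 20 is best. ✓

No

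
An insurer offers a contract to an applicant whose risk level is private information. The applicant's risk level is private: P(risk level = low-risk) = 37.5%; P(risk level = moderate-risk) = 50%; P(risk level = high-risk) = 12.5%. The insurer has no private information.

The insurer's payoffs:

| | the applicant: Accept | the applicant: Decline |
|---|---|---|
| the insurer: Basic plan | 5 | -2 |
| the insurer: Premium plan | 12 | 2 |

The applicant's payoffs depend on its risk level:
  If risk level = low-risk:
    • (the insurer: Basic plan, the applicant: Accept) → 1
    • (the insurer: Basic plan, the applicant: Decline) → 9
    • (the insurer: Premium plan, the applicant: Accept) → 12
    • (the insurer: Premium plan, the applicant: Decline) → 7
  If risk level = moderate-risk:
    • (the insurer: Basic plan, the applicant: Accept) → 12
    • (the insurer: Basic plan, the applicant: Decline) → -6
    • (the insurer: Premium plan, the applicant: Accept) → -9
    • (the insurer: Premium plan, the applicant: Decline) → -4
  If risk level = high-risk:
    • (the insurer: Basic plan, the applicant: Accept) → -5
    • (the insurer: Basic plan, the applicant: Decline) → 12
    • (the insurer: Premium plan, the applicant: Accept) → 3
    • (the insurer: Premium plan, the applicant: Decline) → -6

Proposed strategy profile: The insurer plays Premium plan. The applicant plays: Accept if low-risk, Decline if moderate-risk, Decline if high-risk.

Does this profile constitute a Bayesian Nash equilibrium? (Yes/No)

No

A profile is a BNE iff every type of every player is best-responding given beliefs about the other side.
The insurer plays Premium plan: E[Premium plan] = 0.375·(12) + 0.5·(2) + 0.125·(2) = 5.75; E[Basic plan] = 0.625. Best-responding. ✓
The applicant (risk level low-risk), facing Premium plan: Accept gives 12, Decline gives 7. Proposed Accept is best. ✓
The applicant (risk level moderate-risk), facing Premium plan: Accept gives -9, Decline gives -4. Proposed Decline is best. ✓
The applicant (risk level high-risk), facing Premium plan: Accept gives 3, Decline gives -6. Proposed Decline is not best — profitable deviation exists. ✗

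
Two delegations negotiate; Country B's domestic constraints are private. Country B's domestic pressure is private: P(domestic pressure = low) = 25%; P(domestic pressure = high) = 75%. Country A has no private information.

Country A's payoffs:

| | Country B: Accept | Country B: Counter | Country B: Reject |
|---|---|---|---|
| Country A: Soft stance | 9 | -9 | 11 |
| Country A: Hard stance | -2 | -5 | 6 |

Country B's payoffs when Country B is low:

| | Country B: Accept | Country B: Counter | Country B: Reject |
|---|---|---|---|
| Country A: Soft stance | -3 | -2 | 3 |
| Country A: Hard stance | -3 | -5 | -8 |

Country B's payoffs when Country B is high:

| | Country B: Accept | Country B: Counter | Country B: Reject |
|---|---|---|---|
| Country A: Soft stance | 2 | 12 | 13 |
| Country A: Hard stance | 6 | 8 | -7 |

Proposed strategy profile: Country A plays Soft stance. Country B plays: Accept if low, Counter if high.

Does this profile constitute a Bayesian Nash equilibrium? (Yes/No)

Country A plays Soft stance: E[Soft stance] = 0.25·(9) + 0.75·(-9) = -4.5; E[Hard stance] = -4.25. Not best-responding. ✗
Country B (domestic pressure low), facing Soft stance: Accept gives -3, Counter gives -2, Reject gives 3. Proposed Accept is not best — profitable deviation exists. ✗
Country B (domestic pressure high), facing Soft stance: Accept gives 2, Counter gives 12, Reject gives 13. Proposed Counter is not best — profitable deviation exists. ✗

No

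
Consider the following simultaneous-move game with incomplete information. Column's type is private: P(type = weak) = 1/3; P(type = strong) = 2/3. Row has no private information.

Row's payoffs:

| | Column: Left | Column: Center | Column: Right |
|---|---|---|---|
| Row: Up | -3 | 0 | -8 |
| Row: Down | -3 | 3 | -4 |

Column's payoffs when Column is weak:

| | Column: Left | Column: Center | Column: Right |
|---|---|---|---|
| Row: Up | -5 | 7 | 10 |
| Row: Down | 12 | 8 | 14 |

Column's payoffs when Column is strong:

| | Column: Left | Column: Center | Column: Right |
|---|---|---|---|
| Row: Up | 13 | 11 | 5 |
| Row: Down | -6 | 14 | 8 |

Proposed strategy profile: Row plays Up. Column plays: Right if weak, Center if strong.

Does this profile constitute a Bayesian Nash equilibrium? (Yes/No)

No

Row plays Up: E[Up] = 1/3·(-8) + 2/3·(0) = -8/3; E[Down] = 2/3. Not best-responding. ✗
Column (type weak), facing Up: Left gives -5, Center gives 7, Right gives 10. Proposed Right is best. ✓
Column (type strong), facing Up: Left gives 13, Center gives 11, Right gives 5. Proposed Center is not best — profitable deviation exists. ✗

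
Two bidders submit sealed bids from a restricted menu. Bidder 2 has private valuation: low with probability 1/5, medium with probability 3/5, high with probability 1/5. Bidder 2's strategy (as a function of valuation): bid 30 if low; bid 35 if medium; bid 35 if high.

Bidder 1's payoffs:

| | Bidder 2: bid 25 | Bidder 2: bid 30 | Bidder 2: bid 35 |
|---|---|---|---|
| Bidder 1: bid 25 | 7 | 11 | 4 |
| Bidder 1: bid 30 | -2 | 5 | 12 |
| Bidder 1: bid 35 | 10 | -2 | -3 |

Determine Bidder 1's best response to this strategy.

bid 30

E[bid 25] = 1/5·(11) + 3/5·(4) + 1/5·(4) = 27/5
E[bid 30] = 1/5·(5) + 3/5·(12) + 1/5·(12) = 53/5
E[bid 35] = 1/5·(-2) + 3/5·(-3) + 1/5·(-3) = -14/5
Best response: bid 30 (53/5 is the largest).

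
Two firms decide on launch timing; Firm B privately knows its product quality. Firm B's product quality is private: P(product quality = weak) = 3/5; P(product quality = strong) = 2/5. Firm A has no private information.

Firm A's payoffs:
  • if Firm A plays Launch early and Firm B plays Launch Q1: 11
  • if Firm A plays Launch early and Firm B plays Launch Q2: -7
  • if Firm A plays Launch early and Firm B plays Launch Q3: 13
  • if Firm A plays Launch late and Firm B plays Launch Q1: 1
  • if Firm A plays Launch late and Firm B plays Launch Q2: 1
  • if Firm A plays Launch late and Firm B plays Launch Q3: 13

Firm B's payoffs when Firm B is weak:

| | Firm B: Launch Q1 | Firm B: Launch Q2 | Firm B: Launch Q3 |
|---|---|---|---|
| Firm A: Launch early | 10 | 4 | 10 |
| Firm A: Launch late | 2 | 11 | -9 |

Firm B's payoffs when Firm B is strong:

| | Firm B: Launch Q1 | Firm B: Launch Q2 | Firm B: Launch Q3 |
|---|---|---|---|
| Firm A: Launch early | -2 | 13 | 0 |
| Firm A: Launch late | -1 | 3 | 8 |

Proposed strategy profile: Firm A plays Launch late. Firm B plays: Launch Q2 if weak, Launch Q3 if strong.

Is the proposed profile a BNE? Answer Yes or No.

A profile is a BNE iff every type of every player is best-responding given beliefs about the other side.
Firm A plays Launch late: E[Launch late] = 3/5·(1) + 2/5·(13) = 29/5; E[Launch early] = 1. Best-responding. ✓
Firm B (product quality weak), facing Launch late: Launch Q1 gives 2, Launch Q2 gives 11, Launch Q3 gives -9. Proposed Launch Q2 is best. ✓
Firm B (product quality strong), facing Launch late: Launch Q1 gives -1, Launch Q2 gives 3, Launch Q3 gives 8. Proposed Launch Q3 is best. ✓

Yes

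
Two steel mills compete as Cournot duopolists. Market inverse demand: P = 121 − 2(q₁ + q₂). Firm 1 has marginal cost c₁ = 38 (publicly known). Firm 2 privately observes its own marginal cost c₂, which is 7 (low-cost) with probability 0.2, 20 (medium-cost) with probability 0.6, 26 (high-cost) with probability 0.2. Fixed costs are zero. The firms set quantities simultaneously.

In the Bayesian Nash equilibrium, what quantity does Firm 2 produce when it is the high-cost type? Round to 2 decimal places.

Firm 2 with cost c maximizes (121 − 2(q₁+q₂) − c)·q₂, giving q₂(c) = (121 − c − 2q₁)/4.
E[c₂] = 0.2·7 + 0.6·20 + 0.2·26 = 18.6
Firm 1's FOC against E[q₂] yields q₁ = (121 − 2·38 + E[c₂])/6 = (121 − 76 + 18.6)/6 = 10.6.
q₂(high-cost) = (121 − 26 − 2·10.6)/4 = 18.45.

18.45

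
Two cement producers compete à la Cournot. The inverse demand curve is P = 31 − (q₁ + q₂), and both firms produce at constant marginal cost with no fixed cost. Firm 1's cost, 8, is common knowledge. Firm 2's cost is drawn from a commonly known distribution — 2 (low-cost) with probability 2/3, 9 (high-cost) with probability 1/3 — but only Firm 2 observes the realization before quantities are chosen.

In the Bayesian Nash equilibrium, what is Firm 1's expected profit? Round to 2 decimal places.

Firm 2 with cost c maximizes (31 − (q₁+q₂) − c)·q₂, giving q₂(c) = (31 − c − q₁)/2.
E[c₂] = 2/3·2 + 1/3·9 = 4.33333
Firm 1's FOC against E[q₂] yields q₁ = (31 − 2·8 + E[c₂])/3 = (31 − 16 + 4.33333)/3 = 6.44444.
E[P] = 31 − (q₁ + E[q₂]) = 14.4444; Firm 1's expected profit = (E[P] − 8)·q₁ = (14.4444 − 8)·6.44444 = 41.5309.

41.53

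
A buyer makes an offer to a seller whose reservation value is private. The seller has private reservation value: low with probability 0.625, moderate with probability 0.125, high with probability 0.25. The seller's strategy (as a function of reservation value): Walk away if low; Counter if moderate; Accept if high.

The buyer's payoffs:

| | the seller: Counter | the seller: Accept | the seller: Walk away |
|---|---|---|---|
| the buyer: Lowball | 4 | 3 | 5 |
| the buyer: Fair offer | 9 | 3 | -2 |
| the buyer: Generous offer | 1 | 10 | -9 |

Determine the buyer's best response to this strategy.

E[Lowball] = 0.625·(5) + 0.125·(4) + 0.25·(3) = 4.375
E[Fair offer] = 0.625·(-2) + 0.125·(9) + 0.25·(3) = 0.625
E[Generous offer] = 0.625·(-9) + 0.125·(1) + 0.25·(10) = -3
Best response: Lowball (4.375 is the largest).

Lowball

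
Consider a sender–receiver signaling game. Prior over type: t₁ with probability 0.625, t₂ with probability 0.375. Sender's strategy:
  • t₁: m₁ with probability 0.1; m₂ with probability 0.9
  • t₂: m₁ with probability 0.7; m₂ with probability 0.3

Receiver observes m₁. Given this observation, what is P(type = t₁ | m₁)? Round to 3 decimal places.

P(m₁) = 0.625·0.1 + 0.375·0.7 = 0.325
P(t₁ | m₁) = (0.625·0.1) / 0.325 = 0.0625 / 0.325 = 0.192308

0.192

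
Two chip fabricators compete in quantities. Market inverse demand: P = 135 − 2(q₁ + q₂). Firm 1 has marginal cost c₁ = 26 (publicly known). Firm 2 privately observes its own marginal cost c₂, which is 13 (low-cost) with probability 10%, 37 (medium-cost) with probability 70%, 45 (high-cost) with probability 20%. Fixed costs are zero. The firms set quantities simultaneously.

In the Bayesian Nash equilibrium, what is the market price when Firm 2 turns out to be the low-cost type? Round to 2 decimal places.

54.13

Type-c best response for Firm 2: q₂(c) = (135 − c)/4 − q₁/2.
Firm 1 maximizes expected profit; its first-order condition is 135 − 4q₁ − 2E[q₂] − 26 = 0.
Substituting E[q₂] and solving: E[c₂] = 36.2, so q₁ = (135 − 2·26 + 36.2)/6 = 19.8667.
q₂(low-cost) = 20.5667, so P = 135 − 2·(19.8667 + 20.5667) = 54.1333.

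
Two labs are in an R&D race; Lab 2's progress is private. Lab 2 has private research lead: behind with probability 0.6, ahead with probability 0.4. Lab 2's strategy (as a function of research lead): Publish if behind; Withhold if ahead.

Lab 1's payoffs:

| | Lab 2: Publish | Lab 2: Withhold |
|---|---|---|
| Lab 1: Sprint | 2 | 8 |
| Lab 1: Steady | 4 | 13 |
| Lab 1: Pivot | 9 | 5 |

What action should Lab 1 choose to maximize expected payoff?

E[Sprint] = 0.6·(2) + 0.4·(8) = 4.4
E[Steady] = 0.6·(4) + 0.4·(13) = 7.6
E[Pivot] = 0.6·(9) + 0.4·(5) = 7.4
Best response: Steady (7.6 is the largest).

Steady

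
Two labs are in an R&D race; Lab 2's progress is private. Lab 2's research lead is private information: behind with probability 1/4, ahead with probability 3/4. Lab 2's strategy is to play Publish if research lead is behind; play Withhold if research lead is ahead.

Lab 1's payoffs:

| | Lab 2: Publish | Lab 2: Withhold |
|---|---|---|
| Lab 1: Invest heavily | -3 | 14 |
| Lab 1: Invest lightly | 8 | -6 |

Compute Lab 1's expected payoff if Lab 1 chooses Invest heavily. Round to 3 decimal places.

E[Invest heavily] = 1/4·(-3) + 3/4·14 = (-3/4) + 21/2 = 39/4

9.750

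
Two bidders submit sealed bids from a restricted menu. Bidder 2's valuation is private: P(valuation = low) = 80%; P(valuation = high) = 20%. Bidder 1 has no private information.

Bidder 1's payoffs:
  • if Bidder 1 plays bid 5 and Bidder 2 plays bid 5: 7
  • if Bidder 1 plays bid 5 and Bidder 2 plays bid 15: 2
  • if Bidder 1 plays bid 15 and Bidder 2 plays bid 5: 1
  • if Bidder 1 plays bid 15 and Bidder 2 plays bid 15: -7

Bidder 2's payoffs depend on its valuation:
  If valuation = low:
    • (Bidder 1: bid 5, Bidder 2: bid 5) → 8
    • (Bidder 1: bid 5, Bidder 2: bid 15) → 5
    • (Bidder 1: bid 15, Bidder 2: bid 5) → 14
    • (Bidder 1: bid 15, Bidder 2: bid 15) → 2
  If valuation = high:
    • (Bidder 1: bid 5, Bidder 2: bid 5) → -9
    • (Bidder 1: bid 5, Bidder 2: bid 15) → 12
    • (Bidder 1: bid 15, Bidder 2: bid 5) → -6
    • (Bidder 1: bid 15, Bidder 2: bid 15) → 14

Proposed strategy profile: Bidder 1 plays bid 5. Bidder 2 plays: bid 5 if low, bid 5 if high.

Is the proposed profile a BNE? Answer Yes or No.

No

A profile is a BNE iff every type of every player is best-responding given beliefs about the other side.
Bidder 1 plays bid 5: E[bid 5] = 0.8·(7) + 0.2·(7) = 7; E[bid 15] = 1. Best-responding. ✓
Bidder 2 (valuation low), facing bid 5: bid 5 gives 8, bid 15 gives 5. Proposed bid 5 is best. ✓
Bidder 2 (valuation high), facing bid 5: bid 5 gives -9, bid 15 gives 12. Proposed bid 5 is not best — profitable deviation exists. ✗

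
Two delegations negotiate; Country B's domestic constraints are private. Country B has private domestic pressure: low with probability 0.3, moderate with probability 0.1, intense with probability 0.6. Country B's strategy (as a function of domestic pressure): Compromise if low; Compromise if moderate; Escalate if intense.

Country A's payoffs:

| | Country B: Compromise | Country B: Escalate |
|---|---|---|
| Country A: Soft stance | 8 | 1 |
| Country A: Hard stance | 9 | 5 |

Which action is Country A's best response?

E[Soft stance] = 0.3·(8) + 0.1·(8) + 0.6·(1) = 3.8
E[Hard stance] = 0.3·(9) + 0.1·(9) + 0.6·(5) = 6.6
Best response: Hard stance (6.6 is the largest).

Hard stance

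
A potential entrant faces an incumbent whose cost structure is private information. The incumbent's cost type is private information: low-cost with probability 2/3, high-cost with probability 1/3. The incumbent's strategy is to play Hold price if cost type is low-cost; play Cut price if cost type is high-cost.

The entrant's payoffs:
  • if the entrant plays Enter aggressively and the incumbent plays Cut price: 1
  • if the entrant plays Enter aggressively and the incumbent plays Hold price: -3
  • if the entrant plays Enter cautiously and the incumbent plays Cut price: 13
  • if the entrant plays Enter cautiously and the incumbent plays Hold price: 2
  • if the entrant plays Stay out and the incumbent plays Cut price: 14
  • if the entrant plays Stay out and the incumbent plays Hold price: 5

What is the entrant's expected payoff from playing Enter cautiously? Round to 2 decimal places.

E[Enter cautiously] = 2/3·2 + 1/3·13 = 4/3 + 13/3 = 17/3

5.67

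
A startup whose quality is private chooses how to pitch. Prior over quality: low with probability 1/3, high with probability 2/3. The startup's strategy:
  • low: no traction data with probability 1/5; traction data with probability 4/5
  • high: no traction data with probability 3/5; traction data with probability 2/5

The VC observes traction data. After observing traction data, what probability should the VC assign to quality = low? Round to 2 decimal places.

0.50

Apply Bayes' rule using the sender's strategy as the likelihood.
P(traction data) = (1/3)·(4/5) + (2/3)·(2/5) = 8/15
P(low | traction data) = ((1/3)·(4/5)) / (8/15) = (4/15) / (8/15) = 1/2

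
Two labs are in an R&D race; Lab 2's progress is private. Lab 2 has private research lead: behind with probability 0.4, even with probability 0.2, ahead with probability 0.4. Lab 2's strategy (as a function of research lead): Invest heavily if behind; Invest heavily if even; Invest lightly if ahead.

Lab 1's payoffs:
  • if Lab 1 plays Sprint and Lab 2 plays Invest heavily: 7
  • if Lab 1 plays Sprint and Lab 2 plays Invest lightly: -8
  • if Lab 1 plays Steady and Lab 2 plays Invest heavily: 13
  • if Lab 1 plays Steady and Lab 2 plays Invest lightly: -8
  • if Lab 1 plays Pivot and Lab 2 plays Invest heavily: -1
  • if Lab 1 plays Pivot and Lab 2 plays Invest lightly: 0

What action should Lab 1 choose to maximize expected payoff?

E[Sprint] = 0.4·(7) + 0.2·(7) + 0.4·(-8) = 1
E[Steady] = 0.4·(13) + 0.2·(13) + 0.4·(-8) = 4.6
E[Pivot] = 0.4·(-1) + 0.2·(-1) + 0.4·(0) = -0.6
Best response: Steady (4.6 is the largest).

Steady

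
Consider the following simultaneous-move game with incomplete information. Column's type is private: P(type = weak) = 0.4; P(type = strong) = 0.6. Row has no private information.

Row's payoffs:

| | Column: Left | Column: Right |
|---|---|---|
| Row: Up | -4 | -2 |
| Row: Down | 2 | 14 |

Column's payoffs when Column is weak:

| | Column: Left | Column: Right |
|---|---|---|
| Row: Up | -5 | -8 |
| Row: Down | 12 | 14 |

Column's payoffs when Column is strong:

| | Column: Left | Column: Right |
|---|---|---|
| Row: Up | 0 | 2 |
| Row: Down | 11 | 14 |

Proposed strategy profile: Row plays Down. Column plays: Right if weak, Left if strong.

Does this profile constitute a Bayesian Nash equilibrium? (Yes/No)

No

Row plays Down: E[Down] = 0.4·(14) + 0.6·(2) = 6.8; E[Up] = -3.2. Best-responding. ✓
Column (type weak), facing Down: Left gives 12, Right gives 14. Proposed Right is best. ✓
Column (type strong), facing Down: Left gives 11, Right gives 14. Proposed Left is not best — profitable deviation exists. ✗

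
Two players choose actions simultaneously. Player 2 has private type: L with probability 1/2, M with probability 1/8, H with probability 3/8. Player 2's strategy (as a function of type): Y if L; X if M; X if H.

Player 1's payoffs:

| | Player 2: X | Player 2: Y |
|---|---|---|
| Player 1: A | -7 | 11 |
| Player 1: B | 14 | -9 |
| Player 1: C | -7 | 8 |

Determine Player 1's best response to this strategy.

E[A] = 1/2·(11) + 1/8·(-7) + 3/8·(-7) = 2
E[B] = 1/2·(-9) + 1/8·(14) + 3/8·(14) = 5/2
E[C] = 1/2·(8) + 1/8·(-7) + 3/8·(-7) = 1/2
Best response: B (5/2 is the largest).

B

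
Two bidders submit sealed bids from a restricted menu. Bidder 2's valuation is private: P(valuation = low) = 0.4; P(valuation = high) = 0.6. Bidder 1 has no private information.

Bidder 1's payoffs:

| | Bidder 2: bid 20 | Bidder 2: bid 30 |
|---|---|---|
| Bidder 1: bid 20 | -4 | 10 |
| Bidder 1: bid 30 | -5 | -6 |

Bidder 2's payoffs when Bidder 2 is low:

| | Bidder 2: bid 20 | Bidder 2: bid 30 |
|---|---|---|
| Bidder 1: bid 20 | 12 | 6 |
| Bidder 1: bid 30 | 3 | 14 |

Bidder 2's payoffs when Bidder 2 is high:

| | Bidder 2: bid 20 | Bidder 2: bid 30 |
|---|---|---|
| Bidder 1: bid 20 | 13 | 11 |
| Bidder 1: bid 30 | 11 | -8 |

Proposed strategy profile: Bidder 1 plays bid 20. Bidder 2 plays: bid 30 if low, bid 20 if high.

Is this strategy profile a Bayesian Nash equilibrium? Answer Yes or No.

Bidder 1 plays bid 20: E[bid 20] = 0.4·(10) + 0.6·(-4) = 1.6; E[bid 30] = -5.4. Best-responding. ✓
Bidder 2 (valuation low), facing bid 20: bid 20 gives 12, bid 30 gives 6. Proposed bid 30 is not best — profitable deviation exists. ✗
Bidder 2 (valuation high), facing bid 20: bid 20 gives 13, bid 30 gives 11. Proposed bid 20 is best. ✓

No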